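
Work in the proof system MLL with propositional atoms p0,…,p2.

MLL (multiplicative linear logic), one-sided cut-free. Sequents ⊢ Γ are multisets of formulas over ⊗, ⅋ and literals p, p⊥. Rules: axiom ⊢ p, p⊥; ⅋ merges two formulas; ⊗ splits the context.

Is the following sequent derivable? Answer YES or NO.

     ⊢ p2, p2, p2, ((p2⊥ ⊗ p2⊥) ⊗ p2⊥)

Proof tree:
[⊗]  ⊢ p2, p2, p2, ((p2⊥ ⊗ p2⊥) ⊗ p2⊥)
  [⊗]  ⊢ p2, p2, (p2⊥ ⊗ p2⊥)
    [Ax]  ⊢ p2, p2⊥
    [Ax]  ⊢ p2, p2⊥
  [Ax]  ⊢ p2, p2⊥

Result: YES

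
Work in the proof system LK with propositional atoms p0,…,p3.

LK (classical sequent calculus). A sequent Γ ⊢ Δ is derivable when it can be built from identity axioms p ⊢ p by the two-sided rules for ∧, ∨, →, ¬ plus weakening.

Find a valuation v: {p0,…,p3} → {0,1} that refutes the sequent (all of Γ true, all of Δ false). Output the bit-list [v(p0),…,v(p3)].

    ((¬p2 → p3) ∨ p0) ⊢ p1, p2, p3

Enumerate valuations to refute Γ ⊢ Δ:
  v=0000: Γ:[((¬p2 → p3) ∨ p0)=F] Δ:[p1=F, p2=F, p3=F] refutes=False
  v=0001: Γ:[((¬p2 → p3) ∨ p0)=T] Δ:[p1=F, p2=F, p3=T] refutes=False
  v=0010: Γ:[((¬p2 → p3) ∨ p0)=T] Δ:[p1=F, p2=T, p3=F] refutes=False
  v=0011: Γ:[((¬p2 → p3) ∨ p0)=T] Δ:[p1=F, p2=T, p3=T] refutes=False
  v=0100: Γ:[((¬p2 → p3) ∨ p0)=F] Δ:[p1=T, p2=F, p3=F] refutes=False
  v=0101: Γ:[((¬p2 → p3) ∨ p0)=T] Δ:[p1=T, p2=F, p3=T] refutes=False
  v=0110: Γ:[((¬p2 → p3) ∨ p0)=T] Δ:[p1=T, p2=T, p3=F] refutes=False
  v=0111: Γ:[((¬p2 → p3) ∨ p0)=T] Δ:[p1=T, p2=T, p3=T] refutes=False
  v=1000: Γ:[((¬p2 → p3) ∨ p0)=T] Δ:[p1=F, p2=F, p3=F] refutes=True  ← countermodel

Result: [1, 0, 0, 0]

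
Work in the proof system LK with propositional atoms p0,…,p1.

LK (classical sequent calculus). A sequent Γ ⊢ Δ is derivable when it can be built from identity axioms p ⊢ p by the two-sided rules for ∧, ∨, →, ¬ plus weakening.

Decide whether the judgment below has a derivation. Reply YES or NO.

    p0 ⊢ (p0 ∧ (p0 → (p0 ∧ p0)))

Proof tree:
[∧R] p0 ⊢ (p0 ∧ (p0 → (p0 ∧ p0)))
  [Ax] p0 ⊢ p0
  [→R]  ⊢ (p0 → (p0 ∧ p0))
    [∧R] p0 ⊢ (p0 ∧ p0)
      [Ax] p0 ⊢ p0
      [Ax] p0 ⊢ p0

Result: YES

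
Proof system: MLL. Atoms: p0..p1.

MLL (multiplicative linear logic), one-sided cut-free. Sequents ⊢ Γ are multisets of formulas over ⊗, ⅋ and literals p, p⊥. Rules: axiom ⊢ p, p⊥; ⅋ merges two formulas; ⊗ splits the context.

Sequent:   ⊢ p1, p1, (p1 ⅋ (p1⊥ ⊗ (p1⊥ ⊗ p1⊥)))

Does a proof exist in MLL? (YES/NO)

Proof tree:
[⅋]  ⊢ p1, p1, (p1 ⅋ (p1⊥ ⊗ (p1⊥ ⊗ p1⊥)))
  [⊗]  ⊢ p1, p1, p1, (p1⊥ ⊗ (p1⊥ ⊗ p1⊥))
    [Ax]  ⊢ p1, p1⊥
    [⊗]  ⊢ p1, p1, (p1⊥ ⊗ p1⊥)
      [Ax]  ⊢ p1, p1⊥
      [Ax]  ⊢ p1, p1⊥

Result: YES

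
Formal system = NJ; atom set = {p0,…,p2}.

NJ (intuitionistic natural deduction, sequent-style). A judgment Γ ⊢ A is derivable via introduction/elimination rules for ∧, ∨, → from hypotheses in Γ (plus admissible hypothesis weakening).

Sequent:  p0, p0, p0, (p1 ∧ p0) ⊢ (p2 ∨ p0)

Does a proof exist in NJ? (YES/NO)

Derivation trace:
[Wk] p0, p0, p0, (p1 ∧ p0) ⊢ (p2 ∨ p0)
  [Wk] p0, p0, p0 ⊢ (p2 ∨ p0)
    [∨I₂] p0, p0 ⊢ (p2 ∨ p0)
      [Wk] p0, p0 ⊢ p0
        [Ax] p0 ⊢ p0

Result: YES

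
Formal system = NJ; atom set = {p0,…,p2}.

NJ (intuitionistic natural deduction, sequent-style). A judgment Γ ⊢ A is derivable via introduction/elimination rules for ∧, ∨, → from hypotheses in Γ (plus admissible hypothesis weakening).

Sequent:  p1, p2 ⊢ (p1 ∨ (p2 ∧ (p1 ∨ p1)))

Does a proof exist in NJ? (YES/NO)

Proof tree:
[∨I₂] p1, p2 ⊢ (p1 ∨ (p2 ∧ (p1 ∨ p1)))
  [∧I] p1, p2 ⊢ (p2 ∧ (p1 ∨ p1))
    [Ax] p2 ⊢ p2
    [∨I₂] p1 ⊢ (p1 ∨ p1)
      [Ax] p1 ⊢ p1

Result: YES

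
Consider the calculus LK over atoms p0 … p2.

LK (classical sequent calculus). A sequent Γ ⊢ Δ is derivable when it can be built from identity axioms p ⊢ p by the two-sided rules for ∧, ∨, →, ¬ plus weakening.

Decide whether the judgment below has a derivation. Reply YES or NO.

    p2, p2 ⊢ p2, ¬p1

Proof tree:
[¬R] p2, p2 ⊢ p2, ¬p1
  [WL] p2, p2, p1 ⊢ p2
    [WL] p2, p2 ⊢ p2
      [Ax] p2 ⊢ p2

Result: YES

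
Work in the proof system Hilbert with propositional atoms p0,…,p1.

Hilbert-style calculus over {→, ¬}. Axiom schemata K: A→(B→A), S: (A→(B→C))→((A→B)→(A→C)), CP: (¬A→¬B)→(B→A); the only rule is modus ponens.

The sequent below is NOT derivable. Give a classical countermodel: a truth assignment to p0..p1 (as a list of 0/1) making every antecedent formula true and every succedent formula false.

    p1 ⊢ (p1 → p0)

Enumerate valuations to refute Γ ⊢ Δ:
  v=00: Γ:[p1=F] Δ:[(p1 → p0)=T] refutes=False
  v=01: Γ:[p1=T] Δ:[(p1 → p0)=F] refutes=True  ← countermodel

Result: [0, 1]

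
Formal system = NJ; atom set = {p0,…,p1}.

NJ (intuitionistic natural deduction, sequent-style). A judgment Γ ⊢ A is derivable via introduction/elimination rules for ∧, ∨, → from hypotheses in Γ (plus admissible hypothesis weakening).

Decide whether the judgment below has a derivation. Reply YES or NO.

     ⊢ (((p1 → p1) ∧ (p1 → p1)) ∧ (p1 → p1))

Derivation (root first):
[∧I]  ⊢ (((p1 → p1) ∧ (p1 → p1)) ∧ (p1 → p1))
  [∧I]  ⊢ ((p1 → p1) ∧ (p1 → p1))
    [→I]  ⊢ (p1 → p1)
      [Ax] p1 ⊢ p1
    [→I]  ⊢ (p1 → p1)
      [Ax] p1 ⊢ p1
  [→I]  ⊢ (p1 → p1)
    [Ax] p1 ⊢ p1

Result: YES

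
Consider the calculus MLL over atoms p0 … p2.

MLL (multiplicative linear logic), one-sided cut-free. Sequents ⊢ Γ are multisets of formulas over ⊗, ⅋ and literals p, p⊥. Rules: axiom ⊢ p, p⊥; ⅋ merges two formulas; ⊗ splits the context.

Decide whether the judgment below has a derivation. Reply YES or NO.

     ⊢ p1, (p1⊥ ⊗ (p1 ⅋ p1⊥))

Proof tree:
[⊗]  ⊢ p1, (p1⊥ ⊗ (p1 ⅋ p1⊥))
  [Ax]  ⊢ p1, p1⊥
  [⅋]  ⊢ (p1 ⅋ p1⊥)
    [Ax]  ⊢ p1, p1⊥

Result: YES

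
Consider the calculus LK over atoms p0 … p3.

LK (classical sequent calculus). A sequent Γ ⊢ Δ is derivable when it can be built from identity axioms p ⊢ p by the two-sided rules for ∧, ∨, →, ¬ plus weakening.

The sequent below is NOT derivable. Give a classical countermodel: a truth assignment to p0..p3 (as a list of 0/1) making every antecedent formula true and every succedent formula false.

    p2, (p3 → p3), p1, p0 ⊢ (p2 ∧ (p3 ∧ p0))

Truth-table refutation:
  v=0000: Γ:[p2=F, (p3 → p3)=T, p1=F, p0=F] Δ:[(p2 ∧ (p3 ∧ p0))=F] refutes=False
  v=0001: Γ:[p2=F, (p3 → p3)=T, p1=F, p0=F] Δ:[(p2 ∧ (p3 ∧ p0))=F] refutes=False
  v=0010: Γ:[p2=T, (p3 → p3)=T, p1=F, p0=F] Δ:[(p2 ∧ (p3 ∧ p0))=F] refutes=False
  v=0011: Γ:[p2=T, (p3 → p3)=T, p1=F, p0=F] Δ:[(p2 ∧ (p3 ∧ p0))=F] refutes=False
  v=0100: Γ:[p2=F, (p3 → p3)=T, p1=T, p0=F] Δ:[(p2 ∧ (p3 ∧ p0))=F] refutes=False
  v=0101: Γ:[p2=F, (p3 → p3)=T, p1=T, p0=F] Δ:[(p2 ∧ (p3 ∧ p0))=F] refutes=False
  v=0110: Γ:[p2=T, (p3 → p3)=T, p1=T, p0=F] Δ:[(p2 ∧ (p3 ∧ p0))=F] refutes=False
  v=0111: Γ:[p2=T, (p3 → p3)=T, p1=T, p0=F] Δ:[(p2 ∧ (p3 ∧ p0))=F] refutes=False
  v=1000: Γ:[p2=F, (p3 → p3)=T, p1=F, p0=T] Δ:[(p2 ∧ (p3 ∧ p0))=F] refutes=False
  v=1001: Γ:[p2=F, (p3 → p3)=T, p1=F, p0=T] Δ:[(p2 ∧ (p3 ∧ p0))=F] refutes=False
  v=1010: Γ:[p2=T, (p3 → p3)=T, p1=F, p0=T] Δ:[(p2 ∧ (p3 ∧ p0))=F] refutes=False
  v=1011: Γ:[p2=T, (p3 → p3)=T, p1=F, p0=T] Δ:[(p2 ∧ (p3 ∧ p0))=T] refutes=False
  v=1100: Γ:[p2=F, (p3 → p3)=T, p1=T, p0=T] Δ:[(p2 ∧ (p3 ∧ p0))=F] refutes=False
  v=1101: Γ:[p2=F, (p3 → p3)=T, p1=T, p0=T] Δ:[(p2 ∧ (p3 ∧ p0))=F] refutes=False
  v=1110: Γ:[p2=T, (p3 → p3)=T, p1=T, p0=T] Δ:[(p2 ∧ (p3 ∧ p0))=F] refutes=True  ← countermodel

Result: [1, 1, 1, 0]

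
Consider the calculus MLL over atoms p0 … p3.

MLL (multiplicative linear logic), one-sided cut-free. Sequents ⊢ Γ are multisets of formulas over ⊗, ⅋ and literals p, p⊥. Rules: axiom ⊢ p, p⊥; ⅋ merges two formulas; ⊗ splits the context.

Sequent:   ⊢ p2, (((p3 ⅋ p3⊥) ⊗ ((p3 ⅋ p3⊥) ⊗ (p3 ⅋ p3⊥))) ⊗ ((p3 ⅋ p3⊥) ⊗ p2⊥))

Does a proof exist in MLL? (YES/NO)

Derivation (root first):
[⊗]  ⊢ p2, (((p3 ⅋ p3⊥) ⊗ ((p3 ⅋ p3⊥) ⊗ (p3 ⅋ p3⊥))) ⊗ ((p3 ⅋ p3⊥) ⊗ p2⊥))
  [⊗]  ⊢ ((p3 ⅋ p3⊥) ⊗ ((p3 ⅋ p3⊥) ⊗ (p3 ⅋ p3⊥)))
    [⅋]  ⊢ (p3 ⅋ p3⊥)
      [Ax]  ⊢ p3, p3⊥
    [⊗]  ⊢ ((p3 ⅋ p3⊥) ⊗ (p3 ⅋ p3⊥))
      [⅋]  ⊢ (p3 ⅋ p3⊥)
        [Ax]  ⊢ p3, p3⊥
      [⅋]  ⊢ (p3 ⅋ p3⊥)
        [Ax]  ⊢ p3, p3⊥
  [⊗]  ⊢ p2, ((p3 ⅋ p3⊥) ⊗ p2⊥)
    [⅋]  ⊢ (p3 ⅋ p3⊥)
      [Ax]  ⊢ p3, p3⊥
    [Ax]  ⊢ p2, p2⊥

Result: YES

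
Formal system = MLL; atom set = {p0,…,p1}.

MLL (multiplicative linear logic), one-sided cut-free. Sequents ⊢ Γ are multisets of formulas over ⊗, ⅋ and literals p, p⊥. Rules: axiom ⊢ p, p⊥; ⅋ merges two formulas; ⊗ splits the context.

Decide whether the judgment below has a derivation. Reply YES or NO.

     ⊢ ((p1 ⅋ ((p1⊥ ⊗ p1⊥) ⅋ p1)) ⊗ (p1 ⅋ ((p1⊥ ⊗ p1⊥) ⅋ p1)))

Derivation (root first):
[⊗]  ⊢ ((p1 ⅋ ((p1⊥ ⊗ p1⊥) ⅋ p1)) ⊗ (p1 ⅋ ((p1⊥ ⊗ p1⊥) ⅋ p1)))
  [⅋]  ⊢ (p1 ⅋ ((p1⊥ ⊗ p1⊥) ⅋ p1))
    [⅋]  ⊢ p1, ((p1⊥ ⊗ p1⊥) ⅋ p1)
      [⊗]  ⊢ p1, p1, (p1⊥ ⊗ p1⊥)
        [Ax]  ⊢ p1, p1⊥
        [Ax]  ⊢ p1, p1⊥
  [⅋]  ⊢ (p1 ⅋ ((p1⊥ ⊗ p1⊥) ⅋ p1))
    [⅋]  ⊢ p1, ((p1⊥ ⊗ p1⊥) ⅋ p1)
      [⊗]  ⊢ p1, p1, (p1⊥ ⊗ p1⊥)
        [Ax]  ⊢ p1, p1⊥
        [Ax]  ⊢ p1, p1⊥

Result: YES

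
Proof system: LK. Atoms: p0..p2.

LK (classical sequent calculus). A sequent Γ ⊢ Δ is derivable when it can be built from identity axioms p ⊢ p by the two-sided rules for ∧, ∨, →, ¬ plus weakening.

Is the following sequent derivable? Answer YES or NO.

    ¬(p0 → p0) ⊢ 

Proof tree:
[¬L] ¬(p0 → p0) ⊢ 
  [→R]  ⊢ (p0 → p0)
    [Ax] p0 ⊢ p0

Result: YES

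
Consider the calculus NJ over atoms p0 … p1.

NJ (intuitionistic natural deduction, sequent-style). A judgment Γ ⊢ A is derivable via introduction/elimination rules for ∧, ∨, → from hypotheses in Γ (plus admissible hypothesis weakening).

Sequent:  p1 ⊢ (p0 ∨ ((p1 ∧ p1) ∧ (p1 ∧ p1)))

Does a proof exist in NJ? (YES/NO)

Derivation (root first):
[∨I₂] p1 ⊢ (p0 ∨ ((p1 ∧ p1) ∧ (p1 ∧ p1)))
  [∧I] p1 ⊢ ((p1 ∧ p1) ∧ (p1 ∧ p1))
    [∧I] p1 ⊢ (p1 ∧ p1)
      [Ax] p1 ⊢ p1
      [Ax] p1 ⊢ p1
    [∧I] p1 ⊢ (p1 ∧ p1)
      [Ax] p1 ⊢ p1
      [Ax] p1 ⊢ p1

Result: YES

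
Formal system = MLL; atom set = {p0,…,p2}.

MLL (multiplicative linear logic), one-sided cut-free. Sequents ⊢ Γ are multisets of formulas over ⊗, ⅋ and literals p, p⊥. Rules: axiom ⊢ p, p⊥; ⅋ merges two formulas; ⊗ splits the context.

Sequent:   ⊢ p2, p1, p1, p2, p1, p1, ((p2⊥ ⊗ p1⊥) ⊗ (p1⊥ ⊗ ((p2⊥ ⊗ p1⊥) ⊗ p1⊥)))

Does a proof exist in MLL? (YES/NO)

Proof tree:
[⊗]  ⊢ p2, p1, p1, p2, p1, p1, ((p2⊥ ⊗ p1⊥) ⊗ (p1⊥ ⊗ ((p2⊥ ⊗ p1⊥) ⊗ p1⊥)))
  [⊗]  ⊢ p2, p1, (p2⊥ ⊗ p1⊥)
    [Ax]  ⊢ p2, p2⊥
    [Ax]  ⊢ p1, p1⊥
  [⊗]  ⊢ p1, p2, p1, p1, (p1⊥ ⊗ ((p2⊥ ⊗ p1⊥) ⊗ p1⊥))
    [Ax]  ⊢ p1, p1⊥
    [⊗]  ⊢ p2, p1, p1, ((p2⊥ ⊗ p1⊥) ⊗ p1⊥)
      [⊗]  ⊢ p2, p1, (p2⊥ ⊗ p1⊥)
        [Ax]  ⊢ p2, p2⊥
        [Ax]  ⊢ p1, p1⊥
      [Ax]  ⊢ p1, p1⊥

Result: YES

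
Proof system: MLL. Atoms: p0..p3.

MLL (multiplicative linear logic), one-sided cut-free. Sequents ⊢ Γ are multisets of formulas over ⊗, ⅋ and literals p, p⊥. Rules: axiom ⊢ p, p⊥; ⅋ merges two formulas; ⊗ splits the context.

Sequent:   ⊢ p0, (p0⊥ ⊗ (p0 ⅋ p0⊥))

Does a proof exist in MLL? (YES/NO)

Proof tree:
[⊗]  ⊢ p0, (p0⊥ ⊗ (p0 ⅋ p0⊥))
  [Ax]  ⊢ p0, p0⊥
  [⅋]  ⊢ (p0 ⅋ p0⊥)
    [Ax]  ⊢ p0, p0⊥

Result: YES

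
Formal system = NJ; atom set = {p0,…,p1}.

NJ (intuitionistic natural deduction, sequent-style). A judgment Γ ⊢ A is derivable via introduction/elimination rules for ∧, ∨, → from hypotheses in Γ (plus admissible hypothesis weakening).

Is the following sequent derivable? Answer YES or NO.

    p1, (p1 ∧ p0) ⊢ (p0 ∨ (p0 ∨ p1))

Derivation trace:
[Wk] p1, (p1 ∧ p0) ⊢ (p0 ∨ (p0 ∨ p1))
  [∨I₂] p1 ⊢ (p0 ∨ (p0 ∨ p1))
    [∨I₂] p1 ⊢ (p0 ∨ p1)
      [Ax] p1 ⊢ p1

Result: YES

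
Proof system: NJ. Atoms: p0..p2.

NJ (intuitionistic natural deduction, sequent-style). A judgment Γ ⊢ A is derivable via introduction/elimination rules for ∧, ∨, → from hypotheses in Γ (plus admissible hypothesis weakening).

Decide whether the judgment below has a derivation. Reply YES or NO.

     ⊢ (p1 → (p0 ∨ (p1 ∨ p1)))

Proof tree:
[→I]  ⊢ (p1 → (p0 ∨ (p1 ∨ p1)))
  [∨I₂] p1 ⊢ (p0 ∨ (p1 ∨ p1))
    [∨I₂] p1 ⊢ (p1 ∨ p1)
      [Ax] p1 ⊢ p1

Result: YES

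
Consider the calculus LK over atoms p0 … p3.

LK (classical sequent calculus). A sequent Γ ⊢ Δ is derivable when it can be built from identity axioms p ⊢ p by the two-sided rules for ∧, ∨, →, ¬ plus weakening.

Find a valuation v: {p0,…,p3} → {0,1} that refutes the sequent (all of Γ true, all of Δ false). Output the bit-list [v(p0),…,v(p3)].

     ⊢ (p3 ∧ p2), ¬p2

Truth-table refutation:
  v=0000: Γ:[] Δ:[(p3 ∧ p2)=F, ¬p2=T] refutes=False
  v=0001: Γ:[] Δ:[(p3 ∧ p2)=F, ¬p2=T] refutes=False
  v=0010: Γ:[] Δ:[(p3 ∧ p2)=F, ¬p2=F] refutes=True  ← countermodel

Result: [0, 0, 1, 0]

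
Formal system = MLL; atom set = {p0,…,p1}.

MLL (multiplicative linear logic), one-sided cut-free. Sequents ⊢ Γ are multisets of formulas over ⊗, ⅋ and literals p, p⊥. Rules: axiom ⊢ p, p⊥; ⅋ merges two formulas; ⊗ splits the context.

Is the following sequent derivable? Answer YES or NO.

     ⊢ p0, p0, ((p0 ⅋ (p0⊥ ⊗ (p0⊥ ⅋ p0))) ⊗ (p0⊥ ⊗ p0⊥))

Derivation (root first):
[⊗]  ⊢ p0, p0, ((p0 ⅋ (p0⊥ ⊗ (p0⊥ ⅋ p0))) ⊗ (p0⊥ ⊗ p0⊥))
  [⅋]  ⊢ (p0 ⅋ (p0⊥ ⊗ (p0⊥ ⅋ p0)))
    [⊗]  ⊢ p0, (p0⊥ ⊗ (p0⊥ ⅋ p0))
      [Ax]  ⊢ p0, p0⊥
      [⅋]  ⊢ (p0⊥ ⅋ p0)
        [Ax]  ⊢ p0, p0⊥
  [⊗]  ⊢ p0, p0, (p0⊥ ⊗ p0⊥)
    [Ax]  ⊢ p0, p0⊥
    [Ax]  ⊢ p0, p0⊥

Result: YES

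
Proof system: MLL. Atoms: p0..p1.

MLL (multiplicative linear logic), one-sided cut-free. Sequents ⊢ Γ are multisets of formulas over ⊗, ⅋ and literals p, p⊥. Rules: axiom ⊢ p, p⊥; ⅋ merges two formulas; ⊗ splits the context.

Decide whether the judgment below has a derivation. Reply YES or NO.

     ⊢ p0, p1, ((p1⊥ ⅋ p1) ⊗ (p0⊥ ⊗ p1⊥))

Derivation (root first):
[⊗]  ⊢ p0, p1, ((p1⊥ ⅋ p1) ⊗ (p0⊥ ⊗ p1⊥))
  [⅋]  ⊢ (p1⊥ ⅋ p1)
    [Ax]  ⊢ p1, p1⊥
  [⊗]  ⊢ p0, p1, (p0⊥ ⊗ p1⊥)
    [Ax]  ⊢ p0, p0⊥
    [Ax]  ⊢ p1, p1⊥

Result: YES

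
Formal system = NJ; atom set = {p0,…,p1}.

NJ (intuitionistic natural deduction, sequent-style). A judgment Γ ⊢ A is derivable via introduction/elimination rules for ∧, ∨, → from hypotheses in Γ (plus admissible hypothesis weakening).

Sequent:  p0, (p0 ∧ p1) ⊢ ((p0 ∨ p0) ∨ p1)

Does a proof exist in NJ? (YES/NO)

Derivation trace:
[∨I₁] p0, (p0 ∧ p1) ⊢ ((p0 ∨ p0) ∨ p1)
  [Wk] p0, (p0 ∧ p1) ⊢ (p0 ∨ p0)
    [∨I₂] p0 ⊢ (p0 ∨ p0)
      [Ax] p0 ⊢ p0

Result: YES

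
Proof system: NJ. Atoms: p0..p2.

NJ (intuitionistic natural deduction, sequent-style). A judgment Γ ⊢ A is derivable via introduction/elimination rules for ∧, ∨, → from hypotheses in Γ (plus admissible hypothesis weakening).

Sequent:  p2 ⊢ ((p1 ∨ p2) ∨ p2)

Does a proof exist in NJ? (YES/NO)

Proof tree:
[∨I₁] p2 ⊢ ((p1 ∨ p2) ∨ p2)
  [∨I₂] p2 ⊢ (p1 ∨ p2)
    [Ax] p2 ⊢ p2

Result: YES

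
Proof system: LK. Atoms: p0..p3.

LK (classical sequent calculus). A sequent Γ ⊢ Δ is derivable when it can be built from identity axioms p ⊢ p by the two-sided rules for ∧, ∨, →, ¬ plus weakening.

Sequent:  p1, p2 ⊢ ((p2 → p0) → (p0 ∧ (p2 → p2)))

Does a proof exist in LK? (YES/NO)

Derivation trace:
[→R] p1, p2 ⊢ ((p2 → p0) → (p0 ∧ (p2 → p2)))
  [∧R] p1, p2, (p2 → p0) ⊢ (p0 ∧ (p2 → p2))
    [→L] p1, p2, (p2 → p0) ⊢ p0
      [WL] p2, p1 ⊢ p2
        [Ax] p2 ⊢ p2
      [Ax] p0 ⊢ p0
    [→R]  ⊢ (p2 → p2)
      [Ax] p2 ⊢ p2

Result: YES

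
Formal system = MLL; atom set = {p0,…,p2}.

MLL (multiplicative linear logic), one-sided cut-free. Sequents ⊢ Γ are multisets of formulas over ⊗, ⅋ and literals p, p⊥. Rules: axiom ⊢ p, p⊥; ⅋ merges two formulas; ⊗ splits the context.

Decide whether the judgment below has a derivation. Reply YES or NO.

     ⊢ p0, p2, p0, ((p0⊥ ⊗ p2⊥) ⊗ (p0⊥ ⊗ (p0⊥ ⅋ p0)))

Proof tree:
[⊗]  ⊢ p0, p2, p0, ((p0⊥ ⊗ p2⊥) ⊗ (p0⊥ ⊗ (p0⊥ ⅋ p0)))
  [⊗]  ⊢ p0, p2, (p0⊥ ⊗ p2⊥)
    [Ax]  ⊢ p0, p0⊥
    [Ax]  ⊢ p2, p2⊥
  [⊗]  ⊢ p0, (p0⊥ ⊗ (p0⊥ ⅋ p0))
    [Ax]  ⊢ p0, p0⊥
    [⅋]  ⊢ (p0⊥ ⅋ p0)
      [Ax]  ⊢ p0, p0⊥

Result: YES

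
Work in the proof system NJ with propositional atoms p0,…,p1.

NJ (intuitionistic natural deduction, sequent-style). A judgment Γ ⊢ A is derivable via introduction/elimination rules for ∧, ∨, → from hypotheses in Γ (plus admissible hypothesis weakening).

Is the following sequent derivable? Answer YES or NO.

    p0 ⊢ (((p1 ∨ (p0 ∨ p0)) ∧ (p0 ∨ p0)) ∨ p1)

Derivation trace:
[∨I₁] p0 ⊢ (((p1 ∨ (p0 ∨ p0)) ∧ (p0 ∨ p0)) ∨ p1)
  [∧I] p0 ⊢ ((p1 ∨ (p0 ∨ p0)) ∧ (p0 ∨ p0))
    [∨I₂] p0 ⊢ (p1 ∨ (p0 ∨ p0))
      [∨I₁] p0 ⊢ (p0 ∨ p0)
        [Ax] p0 ⊢ p0
    [∨I₁] p0 ⊢ (p0 ∨ p0)
      [Ax] p0 ⊢ p0

Result: YES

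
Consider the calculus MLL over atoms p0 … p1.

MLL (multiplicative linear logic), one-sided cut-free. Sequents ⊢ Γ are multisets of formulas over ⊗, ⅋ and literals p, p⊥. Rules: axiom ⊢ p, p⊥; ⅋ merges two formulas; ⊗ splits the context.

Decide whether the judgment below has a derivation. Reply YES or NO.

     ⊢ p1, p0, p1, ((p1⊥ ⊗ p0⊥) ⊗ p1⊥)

Proof tree:
[⊗]  ⊢ p1, p0, p1, ((p1⊥ ⊗ p0⊥) ⊗ p1⊥)
  [⊗]  ⊢ p1, p0, (p1⊥ ⊗ p0⊥)
    [Ax]  ⊢ p1, p1⊥
    [Ax]  ⊢ p0, p0⊥
  [Ax]  ⊢ p1, p1⊥

Result: YES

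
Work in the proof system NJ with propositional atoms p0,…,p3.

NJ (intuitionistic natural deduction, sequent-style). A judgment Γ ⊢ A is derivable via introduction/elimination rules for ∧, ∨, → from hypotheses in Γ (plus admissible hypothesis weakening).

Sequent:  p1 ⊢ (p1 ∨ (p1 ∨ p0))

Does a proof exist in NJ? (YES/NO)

Proof tree:
[∨I₂] p1 ⊢ (p1 ∨ (p1 ∨ p0))
  [∨I₁] p1 ⊢ (p1 ∨ p0)
    [Ax] p1 ⊢ p1

Result: YES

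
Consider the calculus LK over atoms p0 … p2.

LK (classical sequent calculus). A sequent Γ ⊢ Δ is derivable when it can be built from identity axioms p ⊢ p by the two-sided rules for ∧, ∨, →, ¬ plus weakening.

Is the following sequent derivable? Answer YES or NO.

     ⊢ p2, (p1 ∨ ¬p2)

Derivation (root first):
[∨R]  ⊢ p2, (p1 ∨ ¬p2)
  [WR]  ⊢ p2, ¬p2, p1
    [¬R]  ⊢ p2, ¬p2
      [Ax] p2 ⊢ p2

Result: YES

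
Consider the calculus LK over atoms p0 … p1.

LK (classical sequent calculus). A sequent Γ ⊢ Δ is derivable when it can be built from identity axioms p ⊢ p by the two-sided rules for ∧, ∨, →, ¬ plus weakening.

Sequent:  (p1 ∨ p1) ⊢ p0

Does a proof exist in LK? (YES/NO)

Search for a countermodel by truth-table:
  v=00: Γ:[(p1 ∨ p1)=F] Δ:[p0=F] refutes=False
  v=01: Γ:[(p1 ∨ p1)=T] Δ:[p0=F] refutes=True  ← countermodel

Result: NO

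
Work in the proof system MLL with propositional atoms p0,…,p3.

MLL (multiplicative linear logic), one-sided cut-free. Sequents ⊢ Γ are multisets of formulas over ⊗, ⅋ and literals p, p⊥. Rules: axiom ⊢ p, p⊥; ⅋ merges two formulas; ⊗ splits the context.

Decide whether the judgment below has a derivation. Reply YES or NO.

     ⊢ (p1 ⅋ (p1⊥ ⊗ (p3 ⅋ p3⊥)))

Derivation (root first):
[⅋]  ⊢ (p1 ⅋ (p1⊥ ⊗ (p3 ⅋ p3⊥)))
  [⊗]  ⊢ p1, (p1⊥ ⊗ (p3 ⅋ p3⊥))
    [Ax]  ⊢ p1, p1⊥
    [⅋]  ⊢ (p3 ⅋ p3⊥)
      [Ax]  ⊢ p3, p3⊥

Result: YES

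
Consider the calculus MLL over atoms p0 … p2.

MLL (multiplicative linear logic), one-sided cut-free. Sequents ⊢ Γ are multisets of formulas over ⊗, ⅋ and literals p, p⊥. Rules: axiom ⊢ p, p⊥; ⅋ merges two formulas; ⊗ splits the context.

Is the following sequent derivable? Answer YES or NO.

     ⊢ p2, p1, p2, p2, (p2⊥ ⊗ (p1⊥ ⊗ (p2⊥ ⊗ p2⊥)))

Proof tree:
[⊗]  ⊢ p2, p1, p2, p2, (p2⊥ ⊗ (p1⊥ ⊗ (p2⊥ ⊗ p2⊥)))
  [Ax]  ⊢ p2, p2⊥
  [⊗]  ⊢ p1, p2, p2, (p1⊥ ⊗ (p2⊥ ⊗ p2⊥))
    [Ax]  ⊢ p1, p1⊥
    [⊗]  ⊢ p2, p2, (p2⊥ ⊗ p2⊥)
      [Ax]  ⊢ p2, p2⊥
      [Ax]  ⊢ p2, p2⊥

Result: YES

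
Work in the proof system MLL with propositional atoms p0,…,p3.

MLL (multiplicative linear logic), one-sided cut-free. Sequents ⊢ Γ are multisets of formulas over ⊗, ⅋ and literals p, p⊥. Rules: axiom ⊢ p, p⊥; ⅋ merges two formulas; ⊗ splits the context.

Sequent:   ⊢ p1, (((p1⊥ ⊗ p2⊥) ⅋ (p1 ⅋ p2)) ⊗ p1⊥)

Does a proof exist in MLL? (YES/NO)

Proof tree:
[⊗]  ⊢ p1, (((p1⊥ ⊗ p2⊥) ⅋ (p1 ⅋ p2)) ⊗ p1⊥)
  [⅋]  ⊢ ((p1⊥ ⊗ p2⊥) ⅋ (p1 ⅋ p2))
    [⅋]  ⊢ (p1⊥ ⊗ p2⊥), (p1 ⅋ p2)
      [⊗]  ⊢ p1, p2, (p1⊥ ⊗ p2⊥)
        [Ax]  ⊢ p1, p1⊥
        [Ax]  ⊢ p2, p2⊥
  [Ax]  ⊢ p1, p1⊥

Result: YES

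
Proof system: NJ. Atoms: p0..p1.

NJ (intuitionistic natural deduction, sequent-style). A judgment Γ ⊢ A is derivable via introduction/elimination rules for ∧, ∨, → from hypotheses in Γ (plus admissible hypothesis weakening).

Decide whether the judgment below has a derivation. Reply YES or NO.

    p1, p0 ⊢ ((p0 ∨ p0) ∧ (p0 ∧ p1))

Proof tree:
[∧I] p1, p0 ⊢ ((p0 ∨ p0) ∧ (p0 ∧ p1))
  [∨I₁] p0 ⊢ (p0 ∨ p0)
    [Ax] p0 ⊢ p0
  [∧I] p1, p0 ⊢ (p0 ∧ p1)
    [Ax] p0 ⊢ p0
    [Ax] p1 ⊢ p1

Result: YES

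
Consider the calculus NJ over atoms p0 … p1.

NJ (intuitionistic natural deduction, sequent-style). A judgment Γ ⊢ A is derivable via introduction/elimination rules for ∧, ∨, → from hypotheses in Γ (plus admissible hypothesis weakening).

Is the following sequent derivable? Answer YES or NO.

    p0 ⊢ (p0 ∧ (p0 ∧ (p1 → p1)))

Derivation (root first):
[∧I] p0 ⊢ (p0 ∧ (p0 ∧ (p1 → p1)))
  [Ax] p0 ⊢ p0
  [Wk] p0, p0 ⊢ (p0 ∧ (p1 → p1))
    [∧I] p0 ⊢ (p0 ∧ (p1 → p1))
      [Ax] p0 ⊢ p0
      [→I]  ⊢ (p1 → p1)
        [Ax] p1 ⊢ p1

Result: YES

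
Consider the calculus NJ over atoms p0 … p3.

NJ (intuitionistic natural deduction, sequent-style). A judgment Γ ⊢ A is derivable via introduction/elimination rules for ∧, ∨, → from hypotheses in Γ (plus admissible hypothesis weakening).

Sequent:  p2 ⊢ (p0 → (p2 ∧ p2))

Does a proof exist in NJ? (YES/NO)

Proof tree:
[→I] p2 ⊢ (p0 → (p2 ∧ p2))
  [∧I] p2, p0 ⊢ (p2 ∧ p2)
    [Wk] p2, p0 ⊢ p2
      [Ax] p2 ⊢ p2
    [Wk] p2, p0 ⊢ p2
      [Ax] p2 ⊢ p2

Result: YES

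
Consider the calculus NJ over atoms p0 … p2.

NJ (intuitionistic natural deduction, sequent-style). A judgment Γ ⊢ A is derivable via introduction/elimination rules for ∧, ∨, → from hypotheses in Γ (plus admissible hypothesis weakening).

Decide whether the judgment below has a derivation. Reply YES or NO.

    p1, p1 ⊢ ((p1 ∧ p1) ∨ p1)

Derivation (root first):
[Wk] p1, p1 ⊢ ((p1 ∧ p1) ∨ p1)
  [∨I₁] p1 ⊢ ((p1 ∧ p1) ∨ p1)
    [∧I] p1 ⊢ (p1 ∧ p1)
      [Ax] p1 ⊢ p1
      [Ax] p1 ⊢ p1

Result: YES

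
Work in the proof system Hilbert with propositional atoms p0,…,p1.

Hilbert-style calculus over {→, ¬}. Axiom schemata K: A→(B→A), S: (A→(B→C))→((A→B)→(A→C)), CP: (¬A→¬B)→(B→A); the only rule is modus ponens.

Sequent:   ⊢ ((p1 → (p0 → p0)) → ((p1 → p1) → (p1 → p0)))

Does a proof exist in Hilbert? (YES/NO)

Truth-table refutation:
  v=00: Γ:[] Δ:[((p1 → (p0 → p0)) → ((p1 → p1) → (p1 → p0)))=T] refutes=False
  v=01: Γ:[] Δ:[((p1 → (p0 → p0)) → ((p1 → p1) → (p1 → p0)))=F] refutes=True  ← countermodel

Result: NO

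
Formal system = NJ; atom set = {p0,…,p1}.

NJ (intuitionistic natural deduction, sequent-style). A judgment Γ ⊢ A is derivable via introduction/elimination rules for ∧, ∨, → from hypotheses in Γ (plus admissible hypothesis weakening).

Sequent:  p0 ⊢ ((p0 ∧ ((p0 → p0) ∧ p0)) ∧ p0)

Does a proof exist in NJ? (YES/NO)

Derivation (root first):
[∧I] p0 ⊢ ((p0 ∧ ((p0 → p0) ∧ p0)) ∧ p0)
  [∧I] p0 ⊢ (p0 ∧ ((p0 → p0) ∧ p0))
    [Ax] p0 ⊢ p0
    [∧I] p0 ⊢ ((p0 → p0) ∧ p0)
      [→I]  ⊢ (p0 → p0)
        [Ax] p0 ⊢ p0
      [Ax] p0 ⊢ p0
  [Ax] p0 ⊢ p0

Result: YES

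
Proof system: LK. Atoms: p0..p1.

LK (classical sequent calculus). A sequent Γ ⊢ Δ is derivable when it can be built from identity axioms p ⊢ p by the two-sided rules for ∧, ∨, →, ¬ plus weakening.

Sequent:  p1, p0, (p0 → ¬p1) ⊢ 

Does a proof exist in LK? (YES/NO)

Derivation (root first):
[→L] p1, p0, (p0 → ¬p1) ⊢ 
  [Ax] p0 ⊢ p0
  [¬L] p1, ¬p1 ⊢ 
    [Ax] p1 ⊢ p1

Result: YES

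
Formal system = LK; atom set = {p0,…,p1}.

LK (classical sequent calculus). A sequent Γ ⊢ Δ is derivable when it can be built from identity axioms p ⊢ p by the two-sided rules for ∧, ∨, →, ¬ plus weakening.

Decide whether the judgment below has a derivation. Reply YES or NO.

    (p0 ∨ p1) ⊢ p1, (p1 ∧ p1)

Enumerate valuations to refute Γ ⊢ Δ:
  v=00: Γ:[(p0 ∨ p1)=F] Δ:[p1=F, (p1 ∧ p1)=F] refutes=False
  v=01: Γ:[(p0 ∨ p1)=T] Δ:[p1=T, (p1 ∧ p1)=T] refutes=False
  v=10: Γ:[(p0 ∨ p1)=T] Δ:[p1=F, (p1 ∧ p1)=F] refutes=True  ← countermodel

Result: NO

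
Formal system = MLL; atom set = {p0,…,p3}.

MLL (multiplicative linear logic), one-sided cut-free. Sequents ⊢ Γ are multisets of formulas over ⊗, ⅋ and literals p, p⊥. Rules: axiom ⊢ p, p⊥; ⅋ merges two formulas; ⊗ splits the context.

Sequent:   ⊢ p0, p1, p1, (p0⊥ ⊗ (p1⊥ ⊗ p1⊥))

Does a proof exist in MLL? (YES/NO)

Derivation trace:
[⊗]  ⊢ p0, p1, p1, (p0⊥ ⊗ (p1⊥ ⊗ p1⊥))
  [Ax]  ⊢ p0, p0⊥
  [⊗]  ⊢ p1, p1, (p1⊥ ⊗ p1⊥)
    [Ax]  ⊢ p1, p1⊥
    [Ax]  ⊢ p1, p1⊥

Result: YES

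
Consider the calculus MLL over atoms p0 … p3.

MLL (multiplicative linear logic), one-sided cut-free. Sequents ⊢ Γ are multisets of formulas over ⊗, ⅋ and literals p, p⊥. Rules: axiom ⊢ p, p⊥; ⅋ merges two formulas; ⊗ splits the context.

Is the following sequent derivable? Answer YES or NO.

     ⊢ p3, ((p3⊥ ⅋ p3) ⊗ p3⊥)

Derivation trace:
[⊗]  ⊢ p3, ((p3⊥ ⅋ p3) ⊗ p3⊥)
  [⅋]  ⊢ (p3⊥ ⅋ p3)
    [Ax]  ⊢ p3, p3⊥
  [Ax]  ⊢ p3, p3⊥

Result: YES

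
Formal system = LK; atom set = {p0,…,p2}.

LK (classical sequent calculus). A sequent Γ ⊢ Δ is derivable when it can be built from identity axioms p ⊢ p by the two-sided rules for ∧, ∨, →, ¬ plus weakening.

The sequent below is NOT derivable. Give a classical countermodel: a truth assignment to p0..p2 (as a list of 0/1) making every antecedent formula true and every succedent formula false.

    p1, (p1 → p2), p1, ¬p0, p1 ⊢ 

Truth-table refutation:
  v=000: Γ:[p1=F, (p1 → p2)=T, p1=F, ¬p0=T, p1=F] Δ:[] refutes=False
  v=001: Γ:[p1=F, (p1 → p2)=T, p1=F, ¬p0=T, p1=F] Δ:[] refutes=False
  v=010: Γ:[p1=T, (p1 → p2)=F, p1=T, ¬p0=T, p1=T] Δ:[] refutes=False
  v=011: Γ:[p1=T, (p1 → p2)=T, p1=T, ¬p0=T, p1=T] Δ:[] refutes=True  ← countermodel

Result: [0, 1, 1]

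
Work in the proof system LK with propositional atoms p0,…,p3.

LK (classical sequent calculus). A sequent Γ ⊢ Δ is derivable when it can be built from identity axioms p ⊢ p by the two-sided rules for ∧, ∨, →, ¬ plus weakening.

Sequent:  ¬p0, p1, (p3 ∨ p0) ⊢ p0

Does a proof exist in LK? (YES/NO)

Truth-table refutation:
  v=0000: Γ:[¬p0=T, p1=F, (p3 ∨ p0)=F] Δ:[p0=F] refutes=False
  v=0001: Γ:[¬p0=T, p1=F, (p3 ∨ p0)=T] Δ:[p0=F] refutes=False
  v=0010: Γ:[¬p0=T, p1=F, (p3 ∨ p0)=F] Δ:[p0=F] refutes=False
  v=0011: Γ:[¬p0=T, p1=F, (p3 ∨ p0)=T] Δ:[p0=F] refutes=False
  v=0100: Γ:[¬p0=T, p1=T, (p3 ∨ p0)=F] Δ:[p0=F] refutes=False
  v=0101: Γ:[¬p0=T, p1=T, (p3 ∨ p0)=T] Δ:[p0=F] refutes=True  ← countermodel

Result: NO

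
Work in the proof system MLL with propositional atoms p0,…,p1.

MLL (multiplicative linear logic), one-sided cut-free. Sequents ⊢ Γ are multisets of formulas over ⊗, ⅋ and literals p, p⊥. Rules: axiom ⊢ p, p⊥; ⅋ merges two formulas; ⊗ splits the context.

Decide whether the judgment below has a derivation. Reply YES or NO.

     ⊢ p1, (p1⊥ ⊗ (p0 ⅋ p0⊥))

Proof tree:
[⊗]  ⊢ p1, (p1⊥ ⊗ (p0 ⅋ p0⊥))
  [Ax]  ⊢ p1, p1⊥
  [⅋]  ⊢ (p0 ⅋ p0⊥)
    [Ax]  ⊢ p0, p0⊥

Result: YES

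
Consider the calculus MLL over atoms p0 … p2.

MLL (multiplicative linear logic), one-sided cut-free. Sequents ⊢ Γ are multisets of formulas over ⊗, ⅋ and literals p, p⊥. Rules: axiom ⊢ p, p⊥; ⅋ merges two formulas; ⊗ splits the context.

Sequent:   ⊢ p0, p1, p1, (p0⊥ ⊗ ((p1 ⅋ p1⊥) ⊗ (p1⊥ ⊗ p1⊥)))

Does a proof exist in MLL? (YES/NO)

Derivation (root first):
[⊗]  ⊢ p0, p1, p1, (p0⊥ ⊗ ((p1 ⅋ p1⊥) ⊗ (p1⊥ ⊗ p1⊥)))
  [Ax]  ⊢ p0, p0⊥
  [⊗]  ⊢ p1, p1, ((p1 ⅋ p1⊥) ⊗ (p1⊥ ⊗ p1⊥))
    [⅋]  ⊢ (p1 ⅋ p1⊥)
      [Ax]  ⊢ p1, p1⊥
    [⊗]  ⊢ p1, p1, (p1⊥ ⊗ p1⊥)
      [Ax]  ⊢ p1, p1⊥
      [Ax]  ⊢ p1, p1⊥

Result: YES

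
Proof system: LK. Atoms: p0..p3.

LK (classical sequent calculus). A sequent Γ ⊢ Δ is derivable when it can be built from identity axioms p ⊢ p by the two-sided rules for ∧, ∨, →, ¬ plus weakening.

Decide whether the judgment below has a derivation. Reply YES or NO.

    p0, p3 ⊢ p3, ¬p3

Proof tree:
[WL] p0, p3 ⊢ p3, ¬p3
  [WL] p0 ⊢ p3, ¬p3
    [¬R]  ⊢ p3, ¬p3
      [Ax] p3 ⊢ p3

Result: YES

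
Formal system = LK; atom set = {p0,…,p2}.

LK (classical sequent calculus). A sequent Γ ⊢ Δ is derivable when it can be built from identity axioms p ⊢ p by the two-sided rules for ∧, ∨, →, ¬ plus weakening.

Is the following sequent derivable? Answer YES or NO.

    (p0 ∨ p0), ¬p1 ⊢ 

Enumerate valuations to refute Γ ⊢ Δ:
  v=000: Γ:[(p0 ∨ p0)=F, ¬p1=T] Δ:[] refutes=False
  v=001: Γ:[(p0 ∨ p0)=F, ¬p1=T] Δ:[] refutes=False
  v=010: Γ:[(p0 ∨ p0)=F, ¬p1=F] Δ:[] refutes=False
  v=011: Γ:[(p0 ∨ p0)=F, ¬p1=F] Δ:[] refutes=False
  v=100: Γ:[(p0 ∨ p0)=T, ¬p1=T] Δ:[] refutes=True  ← countermodel

Result: NO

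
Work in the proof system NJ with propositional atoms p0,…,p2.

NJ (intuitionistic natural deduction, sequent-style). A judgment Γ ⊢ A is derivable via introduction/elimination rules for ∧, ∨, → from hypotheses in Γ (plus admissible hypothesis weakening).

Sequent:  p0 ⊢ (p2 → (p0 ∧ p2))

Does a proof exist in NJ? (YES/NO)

Derivation trace:
[→I] p0 ⊢ (p2 → (p0 ∧ p2))
  [∧I] p2, p0 ⊢ (p0 ∧ p2)
    [Ax] p0 ⊢ p0
    [Ax] p2 ⊢ p2

Result: YES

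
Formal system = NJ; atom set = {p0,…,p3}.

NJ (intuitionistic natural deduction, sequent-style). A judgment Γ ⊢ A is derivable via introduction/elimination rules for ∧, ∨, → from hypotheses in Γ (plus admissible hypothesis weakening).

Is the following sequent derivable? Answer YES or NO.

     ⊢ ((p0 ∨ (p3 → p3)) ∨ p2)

Derivation (root first):
[∨I₁]  ⊢ ((p0 ∨ (p3 → p3)) ∨ p2)
  [∨I₂]  ⊢ (p0 ∨ (p3 → p3))
    [→I]  ⊢ (p3 → p3)
      [Ax] p3 ⊢ p3

Result: YES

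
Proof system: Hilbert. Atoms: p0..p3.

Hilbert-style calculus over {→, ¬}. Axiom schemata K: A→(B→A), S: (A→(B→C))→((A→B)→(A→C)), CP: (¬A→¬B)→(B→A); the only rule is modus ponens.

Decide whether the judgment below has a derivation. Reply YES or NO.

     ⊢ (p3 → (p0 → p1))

Truth-table refutation:
  v=0000: Γ:[] Δ:[(p3 → (p0 → p1))=T] refutes=False
  v=0001: Γ:[] Δ:[(p3 → (p0 → p1))=T] refutes=False
  v=0010: Γ:[] Δ:[(p3 → (p0 → p1))=T] refutes=False
  v=0011: Γ:[] Δ:[(p3 → (p0 → p1))=T] refutes=False
  v=0100: Γ:[] Δ:[(p3 → (p0 → p1))=T] refutes=False
  v=0101: Γ:[] Δ:[(p3 → (p0 → p1))=T] refutes=False
  v=0110: Γ:[] Δ:[(p3 → (p0 → p1))=T] refutes=False
  v=0111: Γ:[] Δ:[(p3 → (p0 → p1))=T] refutes=False
  v=1000: Γ:[] Δ:[(p3 → (p0 → p1))=T] refutes=False
  v=1001: Γ:[] Δ:[(p3 → (p0 → p1))=F] refutes=True  ← countermodel

Result: NO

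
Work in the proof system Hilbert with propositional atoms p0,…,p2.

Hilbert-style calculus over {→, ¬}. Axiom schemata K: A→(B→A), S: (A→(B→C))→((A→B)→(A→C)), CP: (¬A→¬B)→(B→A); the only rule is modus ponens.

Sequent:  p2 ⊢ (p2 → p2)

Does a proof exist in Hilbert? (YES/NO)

Derivation trace:
[MP] p2 ⊢ (p2 → p2)
  [K]  ⊢ (p2 → (p2 → p2))
  [MP] p2 ⊢ p2
    [MP] p2 ⊢ (p2 → p2)
      [K]  ⊢ (p2 → (p2 → p2))
      [Hyp] p2 ⊢ p2
    [MP] p2 ⊢ p2
      [MP] p2 ⊢ (p2 → p2)
        [K]  ⊢ (p2 → (p2 → p2))
        [Hyp] p2 ⊢ p2
      [Hyp] p2 ⊢ p2

Result: YES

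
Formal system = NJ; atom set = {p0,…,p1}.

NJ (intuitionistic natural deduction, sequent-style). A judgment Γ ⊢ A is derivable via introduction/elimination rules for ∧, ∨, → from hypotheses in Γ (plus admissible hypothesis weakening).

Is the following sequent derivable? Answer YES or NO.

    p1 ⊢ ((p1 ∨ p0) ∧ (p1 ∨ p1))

Proof tree:
[∧I] p1 ⊢ ((p1 ∨ p0) ∧ (p1 ∨ p1))
  [Wk] p1, p1 ⊢ (p1 ∨ p0)
    [∨I₁] p1 ⊢ (p1 ∨ p0)
      [Ax] p1 ⊢ p1
  [∨I₁] p1 ⊢ (p1 ∨ p1)
    [Ax] p1 ⊢ p1

Result: YES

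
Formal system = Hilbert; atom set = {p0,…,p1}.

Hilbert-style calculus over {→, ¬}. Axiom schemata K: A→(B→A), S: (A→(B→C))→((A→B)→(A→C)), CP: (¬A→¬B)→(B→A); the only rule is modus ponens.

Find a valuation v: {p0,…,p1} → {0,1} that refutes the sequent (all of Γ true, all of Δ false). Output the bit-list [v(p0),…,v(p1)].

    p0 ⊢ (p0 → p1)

Enumerate valuations to refute Γ ⊢ Δ:
  v=00: Γ:[p0=F] Δ:[(p0 → p1)=T] refutes=False
  v=01: Γ:[p0=F] Δ:[(p0 → p1)=T] refutes=False
  v=10: Γ:[p0=T] Δ:[(p0 → p1)=F] refutes=True  ← countermodel

Result: [1, 0]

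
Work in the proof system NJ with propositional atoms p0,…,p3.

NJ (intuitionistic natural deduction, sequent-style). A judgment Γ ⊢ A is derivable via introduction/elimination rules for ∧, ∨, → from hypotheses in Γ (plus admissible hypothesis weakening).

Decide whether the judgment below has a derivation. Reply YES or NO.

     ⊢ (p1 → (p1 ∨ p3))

Derivation trace:
[→I]  ⊢ (p1 → (p1 ∨ p3))
  [∨I₁] p1 ⊢ (p1 ∨ p3)
    [Ax] p1 ⊢ p1

Result: YES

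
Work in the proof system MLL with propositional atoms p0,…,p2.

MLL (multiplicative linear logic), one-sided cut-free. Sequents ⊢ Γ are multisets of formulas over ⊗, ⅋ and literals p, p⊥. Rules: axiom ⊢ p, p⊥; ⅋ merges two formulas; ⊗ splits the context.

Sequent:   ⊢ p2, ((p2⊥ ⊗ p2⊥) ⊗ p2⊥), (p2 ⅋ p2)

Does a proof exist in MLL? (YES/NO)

Derivation trace:
[⅋]  ⊢ p2, ((p2⊥ ⊗ p2⊥) ⊗ p2⊥), (p2 ⅋ p2)
  [⊗]  ⊢ p2, p2, p2, ((p2⊥ ⊗ p2⊥) ⊗ p2⊥)
    [⊗]  ⊢ p2, p2, (p2⊥ ⊗ p2⊥)
      [Ax]  ⊢ p2, p2⊥
      [Ax]  ⊢ p2, p2⊥
    [Ax]  ⊢ p2, p2⊥

Result: YES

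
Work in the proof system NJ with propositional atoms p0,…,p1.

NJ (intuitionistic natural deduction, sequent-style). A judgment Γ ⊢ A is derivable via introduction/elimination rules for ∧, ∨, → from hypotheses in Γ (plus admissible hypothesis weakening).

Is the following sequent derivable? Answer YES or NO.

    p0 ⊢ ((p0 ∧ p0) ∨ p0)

Proof tree:
[∨I₁] p0 ⊢ ((p0 ∧ p0) ∨ p0)
  [∧I] p0 ⊢ (p0 ∧ p0)
    [Ax] p0 ⊢ p0
    [Ax] p0 ⊢ p0

Result: YES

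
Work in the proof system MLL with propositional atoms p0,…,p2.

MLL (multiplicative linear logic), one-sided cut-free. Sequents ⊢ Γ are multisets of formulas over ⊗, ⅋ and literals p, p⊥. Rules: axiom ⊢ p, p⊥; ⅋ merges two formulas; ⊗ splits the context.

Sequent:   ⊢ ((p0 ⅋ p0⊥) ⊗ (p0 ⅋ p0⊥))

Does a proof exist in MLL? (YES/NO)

Derivation trace:
[⊗]  ⊢ ((p0 ⅋ p0⊥) ⊗ (p0 ⅋ p0⊥))
  [⅋]  ⊢ (p0 ⅋ p0⊥)
    [Ax]  ⊢ p0, p0⊥
  [⅋]  ⊢ (p0 ⅋ p0⊥)
    [Ax]  ⊢ p0, p0⊥

Result: YES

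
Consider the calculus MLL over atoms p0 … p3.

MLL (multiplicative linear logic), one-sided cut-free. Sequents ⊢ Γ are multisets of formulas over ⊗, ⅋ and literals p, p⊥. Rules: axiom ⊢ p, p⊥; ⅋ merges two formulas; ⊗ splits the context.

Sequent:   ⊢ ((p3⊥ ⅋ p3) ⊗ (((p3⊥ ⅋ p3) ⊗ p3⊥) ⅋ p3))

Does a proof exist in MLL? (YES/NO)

Proof tree:
[⊗]  ⊢ ((p3⊥ ⅋ p3) ⊗ (((p3⊥ ⅋ p3) ⊗ p3⊥) ⅋ p3))
  [⅋]  ⊢ (p3⊥ ⅋ p3)
    [Ax]  ⊢ p3, p3⊥
  [⅋]  ⊢ (((p3⊥ ⅋ p3) ⊗ p3⊥) ⅋ p3)
    [⊗]  ⊢ p3, ((p3⊥ ⅋ p3) ⊗ p3⊥)
      [⅋]  ⊢ (p3⊥ ⅋ p3)
        [Ax]  ⊢ p3, p3⊥
      [Ax]  ⊢ p3, p3⊥

Result: YES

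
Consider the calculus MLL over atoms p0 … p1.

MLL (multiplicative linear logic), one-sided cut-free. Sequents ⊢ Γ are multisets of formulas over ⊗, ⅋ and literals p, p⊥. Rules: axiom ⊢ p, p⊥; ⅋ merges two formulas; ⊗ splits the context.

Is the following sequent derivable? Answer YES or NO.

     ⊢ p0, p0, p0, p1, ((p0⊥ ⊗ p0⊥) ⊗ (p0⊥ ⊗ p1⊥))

Derivation trace:
[⊗]  ⊢ p0, p0, p0, p1, ((p0⊥ ⊗ p0⊥) ⊗ (p0⊥ ⊗ p1⊥))
  [⊗]  ⊢ p0, p0, (p0⊥ ⊗ p0⊥)
    [Ax]  ⊢ p0, p0⊥
    [Ax]  ⊢ p0, p0⊥
  [⊗]  ⊢ p0, p1, (p0⊥ ⊗ p1⊥)
    [Ax]  ⊢ p0, p0⊥
    [Ax]  ⊢ p1, p1⊥

Result: YES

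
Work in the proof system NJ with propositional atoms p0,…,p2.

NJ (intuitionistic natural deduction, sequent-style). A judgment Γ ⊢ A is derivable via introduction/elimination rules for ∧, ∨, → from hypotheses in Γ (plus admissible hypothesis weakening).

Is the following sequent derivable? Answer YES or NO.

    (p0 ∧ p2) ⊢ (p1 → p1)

Derivation (root first):
[→I] (p0 ∧ p2) ⊢ (p1 → p1)
  [Wk] p1, (p0 ∧ p2) ⊢ p1
    [Ax] p1 ⊢ p1

Result: YES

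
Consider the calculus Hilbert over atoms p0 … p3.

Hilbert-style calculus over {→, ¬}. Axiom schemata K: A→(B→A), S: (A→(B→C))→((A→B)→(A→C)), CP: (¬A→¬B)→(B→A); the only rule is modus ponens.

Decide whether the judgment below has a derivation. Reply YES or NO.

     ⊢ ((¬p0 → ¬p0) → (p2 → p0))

Enumerate valuations to refute Γ ⊢ Δ:
  v=0000: Γ:[] Δ:[((¬p0 → ¬p0) → (p2 → p0))=T] refutes=False
  v=0001: Γ:[] Δ:[((¬p0 → ¬p0) → (p2 → p0))=T] refutes=False
  v=0010: Γ:[] Δ:[((¬p0 → ¬p0) → (p2 → p0))=F] refutes=True  ← countermodel

Result: NO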